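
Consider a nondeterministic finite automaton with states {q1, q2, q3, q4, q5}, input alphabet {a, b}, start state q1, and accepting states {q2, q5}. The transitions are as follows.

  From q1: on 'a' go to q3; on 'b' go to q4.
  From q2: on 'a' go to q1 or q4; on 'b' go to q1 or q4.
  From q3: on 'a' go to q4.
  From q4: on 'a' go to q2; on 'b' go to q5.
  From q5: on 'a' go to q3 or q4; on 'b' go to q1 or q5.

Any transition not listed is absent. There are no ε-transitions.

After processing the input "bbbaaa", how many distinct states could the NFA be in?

3

Start in {q1}.
Read 'b': {q1} → {q4}.
Read 'b': {q4} → {q5}.
Read 'b': {q5} → {q1, q5}.
Read 'a': {q1, q5} → {q3, q4}.
Read 'a': {q3, q4} → {q2, q4}.
Read 'a': {q2, q4} → {q1, q2, q4}.
That set has 3 states.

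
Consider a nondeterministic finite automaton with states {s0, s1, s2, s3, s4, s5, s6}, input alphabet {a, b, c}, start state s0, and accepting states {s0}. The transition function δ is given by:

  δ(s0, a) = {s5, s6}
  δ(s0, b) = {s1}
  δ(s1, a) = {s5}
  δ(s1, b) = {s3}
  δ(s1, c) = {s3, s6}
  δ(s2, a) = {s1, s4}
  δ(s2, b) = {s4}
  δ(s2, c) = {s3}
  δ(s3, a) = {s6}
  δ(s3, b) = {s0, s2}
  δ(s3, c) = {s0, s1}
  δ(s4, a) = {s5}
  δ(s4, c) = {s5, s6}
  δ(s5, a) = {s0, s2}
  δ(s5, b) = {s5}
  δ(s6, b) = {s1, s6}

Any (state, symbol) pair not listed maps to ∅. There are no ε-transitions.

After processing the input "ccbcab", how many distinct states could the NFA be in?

Start in {s0}.
Read 'c': {s0} → ∅.
The set is empty and remains empty for the remaining 5 symbols.
That set has 0 states.

0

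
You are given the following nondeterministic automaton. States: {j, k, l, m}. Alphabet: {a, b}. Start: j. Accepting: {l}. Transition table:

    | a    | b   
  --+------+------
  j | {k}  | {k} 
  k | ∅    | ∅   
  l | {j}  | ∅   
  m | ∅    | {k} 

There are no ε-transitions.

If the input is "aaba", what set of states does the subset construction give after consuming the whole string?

∅

Start in {j}.
Read 'a': {j} → {k}.
Read 'a': {k} → ∅.
The set is empty and remains empty for the remaining 2 symbols.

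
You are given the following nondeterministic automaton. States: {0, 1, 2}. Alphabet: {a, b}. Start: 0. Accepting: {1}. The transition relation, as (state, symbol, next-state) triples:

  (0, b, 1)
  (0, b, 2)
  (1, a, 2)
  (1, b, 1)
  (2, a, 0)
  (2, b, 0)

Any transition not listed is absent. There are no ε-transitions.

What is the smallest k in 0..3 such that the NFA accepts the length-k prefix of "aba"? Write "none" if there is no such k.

none

Start in {0}.
Read 'a': 0→∅; now ∅.
The set is empty and remains empty for the remaining 2 symbols.
No reachable set along the way intersects F.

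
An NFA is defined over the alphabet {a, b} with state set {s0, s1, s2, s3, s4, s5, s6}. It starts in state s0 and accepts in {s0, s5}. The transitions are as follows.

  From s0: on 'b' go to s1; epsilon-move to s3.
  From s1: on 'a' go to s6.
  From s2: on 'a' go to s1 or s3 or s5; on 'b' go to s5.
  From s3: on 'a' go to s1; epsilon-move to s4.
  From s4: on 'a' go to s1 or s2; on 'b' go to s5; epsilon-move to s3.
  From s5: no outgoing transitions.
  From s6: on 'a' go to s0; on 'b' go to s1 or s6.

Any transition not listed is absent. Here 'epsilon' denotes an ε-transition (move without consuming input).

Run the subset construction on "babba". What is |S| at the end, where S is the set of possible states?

4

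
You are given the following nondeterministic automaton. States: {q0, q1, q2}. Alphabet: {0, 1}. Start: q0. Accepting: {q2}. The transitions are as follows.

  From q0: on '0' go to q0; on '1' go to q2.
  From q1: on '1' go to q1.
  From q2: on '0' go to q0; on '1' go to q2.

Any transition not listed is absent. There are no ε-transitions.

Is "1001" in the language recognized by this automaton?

Start in {q0}.
Read '1': q0→{q2}; now {q2}.
Read '0': q2→{q0}; now {q0}.
Read '0': q0→{q0}; now {q0}.
Read '1': q0→{q2}; now {q2}.
The final set {q2} contains the accepting state q2.

Yes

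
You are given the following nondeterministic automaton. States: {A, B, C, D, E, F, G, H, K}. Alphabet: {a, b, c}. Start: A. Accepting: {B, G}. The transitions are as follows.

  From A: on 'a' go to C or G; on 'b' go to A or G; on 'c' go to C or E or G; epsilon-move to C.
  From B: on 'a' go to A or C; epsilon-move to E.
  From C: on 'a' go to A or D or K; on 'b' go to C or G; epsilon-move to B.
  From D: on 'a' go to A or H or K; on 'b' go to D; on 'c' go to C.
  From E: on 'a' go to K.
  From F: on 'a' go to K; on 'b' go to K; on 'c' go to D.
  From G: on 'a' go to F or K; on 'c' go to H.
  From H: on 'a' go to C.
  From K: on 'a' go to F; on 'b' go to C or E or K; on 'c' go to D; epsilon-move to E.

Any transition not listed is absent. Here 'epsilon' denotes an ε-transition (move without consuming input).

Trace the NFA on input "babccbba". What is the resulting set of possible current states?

Start: ε-closure({A}) = {A, B, C, E}.
Read 'b': {A, B, C, E} → {A, B, C, E, G}.
Read 'a': {A, B, C, E, G} → {A, B, C, D, E, F, G, K}.
Read 'b': {A, B, C, D, E, F, G, K} → {A, B, C, D, E, G, K}.
Read 'c': {A, B, C, D, E, G, K} → {B, C, D, E, G, H}.
Read 'c': {B, C, D, E, G, H} → {B, C, E, H}.
Read 'b': {B, C, E, H} → {B, C, E, G}.
Read 'b': {B, C, E, G} → {B, C, E, G}.
Read 'a': {B, C, E, G} → {A, B, C, D, E, F, K}.

{A, B, C, D, E, F, K}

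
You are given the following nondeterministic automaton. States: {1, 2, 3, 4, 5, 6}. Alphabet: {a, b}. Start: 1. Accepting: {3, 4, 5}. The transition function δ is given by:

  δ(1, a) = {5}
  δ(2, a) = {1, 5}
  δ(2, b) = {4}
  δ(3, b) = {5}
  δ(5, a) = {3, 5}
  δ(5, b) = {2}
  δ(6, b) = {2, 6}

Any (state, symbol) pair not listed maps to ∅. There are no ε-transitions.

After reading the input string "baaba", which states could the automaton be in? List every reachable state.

Start in {1}.
Read 'b': 1→∅; now ∅.
The set is empty and remains empty for the remaining 4 symbols.

∅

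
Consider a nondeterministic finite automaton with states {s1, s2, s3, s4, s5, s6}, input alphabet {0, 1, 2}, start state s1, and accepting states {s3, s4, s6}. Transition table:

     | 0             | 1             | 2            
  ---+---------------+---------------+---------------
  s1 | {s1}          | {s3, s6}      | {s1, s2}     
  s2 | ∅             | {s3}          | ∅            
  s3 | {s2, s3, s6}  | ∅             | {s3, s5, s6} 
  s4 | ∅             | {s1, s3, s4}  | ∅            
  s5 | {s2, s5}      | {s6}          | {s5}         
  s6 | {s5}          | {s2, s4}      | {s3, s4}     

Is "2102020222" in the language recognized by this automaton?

Start in {s1}.
Read '2': {s1} → {s1, s2}.
Read '1': {s1, s2} → {s3, s6}.
Read '0': {s3, s6} → {s2, s3, s5, s6}.
Read '2': {s2, s3, s5, s6} → {s3, s4, s5, s6}.
Read '0': {s3, s4, s5, s6} → {s2, s3, s5, s6}.
Read '2': {s2, s3, s5, s6} → {s3, s4, s5, s6}.
Read '0': {s3, s4, s5, s6} → {s2, s3, s5, s6}.
Read '2': {s2, s3, s5, s6} → {s3, s4, s5, s6}.
Read '2': {s3, s4, s5, s6} → {s3, s4, s5, s6}.
Read '2': {s3, s4, s5, s6} → {s3, s4, s5, s6}.
The final set {s3, s4, s5, s6} contains the accepting states s3, s4, s6.

Yes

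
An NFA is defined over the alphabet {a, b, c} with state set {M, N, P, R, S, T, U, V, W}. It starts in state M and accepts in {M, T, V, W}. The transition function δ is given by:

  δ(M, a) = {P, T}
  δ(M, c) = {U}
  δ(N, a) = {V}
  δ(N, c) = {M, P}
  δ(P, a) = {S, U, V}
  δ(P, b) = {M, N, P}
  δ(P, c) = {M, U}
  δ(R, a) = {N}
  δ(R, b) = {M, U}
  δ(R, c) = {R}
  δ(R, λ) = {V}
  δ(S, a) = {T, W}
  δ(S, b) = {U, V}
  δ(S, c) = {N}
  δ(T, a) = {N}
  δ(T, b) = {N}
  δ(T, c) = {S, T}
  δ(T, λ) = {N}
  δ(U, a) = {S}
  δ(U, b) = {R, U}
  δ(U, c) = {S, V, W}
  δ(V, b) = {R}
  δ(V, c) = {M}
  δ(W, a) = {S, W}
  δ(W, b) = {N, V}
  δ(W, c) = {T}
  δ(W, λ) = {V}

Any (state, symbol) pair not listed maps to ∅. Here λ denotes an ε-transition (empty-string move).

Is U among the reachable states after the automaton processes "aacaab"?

Start in {M}.
Read 'a': {M} → {N, P, T}.
Read 'a': {N, P, T} → {N, S, U, V}.
Read 'c': {N, S, U, V} → {M, N, P, S, V, W}.
Read 'a': {M, N, P, S, V, W} → {N, P, S, T, U, V, W}.
Read 'a': {N, P, S, T, U, V, W} → {N, S, T, U, V, W}.
Read 'b': {N, S, T, U, V, W} → {N, R, U, V}.
State U is in {N, R, U, V}.

Yes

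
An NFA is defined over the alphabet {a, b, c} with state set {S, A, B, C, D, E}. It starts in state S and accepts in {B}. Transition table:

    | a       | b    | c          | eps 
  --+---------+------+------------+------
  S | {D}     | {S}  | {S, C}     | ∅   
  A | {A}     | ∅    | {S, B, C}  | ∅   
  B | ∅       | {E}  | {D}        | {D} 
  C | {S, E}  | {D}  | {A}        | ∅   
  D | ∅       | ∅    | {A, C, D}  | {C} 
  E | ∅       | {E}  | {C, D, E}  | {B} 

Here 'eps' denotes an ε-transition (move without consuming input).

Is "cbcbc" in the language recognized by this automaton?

No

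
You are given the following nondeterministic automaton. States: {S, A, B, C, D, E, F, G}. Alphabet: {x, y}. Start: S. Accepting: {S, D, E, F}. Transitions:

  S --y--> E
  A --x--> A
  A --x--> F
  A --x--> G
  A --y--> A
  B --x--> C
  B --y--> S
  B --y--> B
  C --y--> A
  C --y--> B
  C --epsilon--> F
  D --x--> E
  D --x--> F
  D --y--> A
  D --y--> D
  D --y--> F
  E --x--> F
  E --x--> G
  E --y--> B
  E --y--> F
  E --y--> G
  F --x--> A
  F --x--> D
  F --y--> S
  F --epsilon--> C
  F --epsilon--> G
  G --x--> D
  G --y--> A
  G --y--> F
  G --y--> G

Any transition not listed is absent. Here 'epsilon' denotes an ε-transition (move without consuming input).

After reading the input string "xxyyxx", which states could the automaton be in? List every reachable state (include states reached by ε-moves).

∅

Start in {S}.
Read 'x': S→∅; now ∅.
The set is empty and remains empty for the remaining 5 symbols.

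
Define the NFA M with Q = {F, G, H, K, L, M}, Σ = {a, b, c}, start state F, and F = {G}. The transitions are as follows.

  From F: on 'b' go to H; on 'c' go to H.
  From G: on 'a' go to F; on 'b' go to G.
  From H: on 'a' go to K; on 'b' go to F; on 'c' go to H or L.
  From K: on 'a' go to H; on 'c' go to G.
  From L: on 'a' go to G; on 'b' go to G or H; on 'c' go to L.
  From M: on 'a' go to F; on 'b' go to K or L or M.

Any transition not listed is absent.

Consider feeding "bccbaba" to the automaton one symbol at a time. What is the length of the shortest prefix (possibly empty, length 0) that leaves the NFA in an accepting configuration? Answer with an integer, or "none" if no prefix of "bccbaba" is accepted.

4

Start in {F}.
Read 'b': {F} → {H}.
Read 'c': {H} → {H, L}.
Read 'c': {H, L} → {H, L}.
Read 'b': {H, L} → {F, G, H}.
None of the earlier sets intersect F, but {F, G, H} does.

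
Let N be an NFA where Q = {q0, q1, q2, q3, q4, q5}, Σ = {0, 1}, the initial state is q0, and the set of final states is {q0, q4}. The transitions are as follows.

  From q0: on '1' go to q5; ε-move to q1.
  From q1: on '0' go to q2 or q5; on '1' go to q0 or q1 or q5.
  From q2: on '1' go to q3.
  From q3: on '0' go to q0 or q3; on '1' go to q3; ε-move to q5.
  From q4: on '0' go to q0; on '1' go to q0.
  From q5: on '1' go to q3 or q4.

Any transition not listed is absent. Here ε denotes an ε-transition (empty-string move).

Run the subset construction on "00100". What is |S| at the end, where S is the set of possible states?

0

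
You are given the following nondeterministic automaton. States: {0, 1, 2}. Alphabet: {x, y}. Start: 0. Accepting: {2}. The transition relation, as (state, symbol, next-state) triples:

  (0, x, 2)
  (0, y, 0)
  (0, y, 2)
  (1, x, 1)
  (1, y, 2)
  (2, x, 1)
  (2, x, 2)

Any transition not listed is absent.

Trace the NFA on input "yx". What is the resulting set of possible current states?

{1, 2}

Start in {0}.
Read 'y': {0} → {0, 2}.
Read 'x': {0, 2} → {1, 2}.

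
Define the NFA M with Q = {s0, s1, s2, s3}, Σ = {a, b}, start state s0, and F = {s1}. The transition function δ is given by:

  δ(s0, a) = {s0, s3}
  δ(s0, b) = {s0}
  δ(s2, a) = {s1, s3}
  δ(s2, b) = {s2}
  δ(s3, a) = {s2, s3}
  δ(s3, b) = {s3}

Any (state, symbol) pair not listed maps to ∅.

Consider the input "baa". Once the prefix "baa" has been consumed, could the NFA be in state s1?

Start in {s0}.
Read 'b': s0→{s0}; now {s0}.
Read 'a': s0→{s0, s3}; now {s0, s3}.
Read 'a': s0→{s0, s3}, s3→{s2, s3}; now {s0, s2, s3}.
State s1 is not in {s0, s2, s3}.

No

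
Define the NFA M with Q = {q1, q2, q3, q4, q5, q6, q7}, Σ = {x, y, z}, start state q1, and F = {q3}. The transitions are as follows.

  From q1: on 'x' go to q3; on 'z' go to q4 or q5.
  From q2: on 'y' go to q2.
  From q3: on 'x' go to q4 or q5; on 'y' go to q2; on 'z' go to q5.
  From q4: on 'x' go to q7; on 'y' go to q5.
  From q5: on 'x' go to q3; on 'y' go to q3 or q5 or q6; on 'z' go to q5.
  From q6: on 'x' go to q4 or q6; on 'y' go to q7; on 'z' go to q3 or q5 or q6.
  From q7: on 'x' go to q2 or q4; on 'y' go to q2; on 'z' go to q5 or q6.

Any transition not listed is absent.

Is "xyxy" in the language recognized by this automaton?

Start in {q1}.
Read 'x': q1→{q3}; now {q3}.
Read 'y': q3→{q2}; now {q2}.
Read 'x': q2→∅; now ∅.
The set is empty and remains empty for the remaining 1 symbol.
The final set ∅ contains no accepting state.

No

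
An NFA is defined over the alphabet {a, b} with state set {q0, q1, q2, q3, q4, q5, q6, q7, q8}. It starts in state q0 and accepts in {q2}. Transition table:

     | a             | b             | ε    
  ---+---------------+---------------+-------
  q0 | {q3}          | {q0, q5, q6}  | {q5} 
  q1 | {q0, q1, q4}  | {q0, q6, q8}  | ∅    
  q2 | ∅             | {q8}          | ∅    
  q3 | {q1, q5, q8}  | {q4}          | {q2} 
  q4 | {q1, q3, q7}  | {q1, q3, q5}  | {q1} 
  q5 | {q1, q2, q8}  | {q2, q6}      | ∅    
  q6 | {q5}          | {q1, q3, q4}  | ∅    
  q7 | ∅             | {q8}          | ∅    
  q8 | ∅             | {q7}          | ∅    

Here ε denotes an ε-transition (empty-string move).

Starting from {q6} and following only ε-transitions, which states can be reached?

Begin with {q6}.
No ε-moves leave this set, so the closure equals the set itself.

{q6}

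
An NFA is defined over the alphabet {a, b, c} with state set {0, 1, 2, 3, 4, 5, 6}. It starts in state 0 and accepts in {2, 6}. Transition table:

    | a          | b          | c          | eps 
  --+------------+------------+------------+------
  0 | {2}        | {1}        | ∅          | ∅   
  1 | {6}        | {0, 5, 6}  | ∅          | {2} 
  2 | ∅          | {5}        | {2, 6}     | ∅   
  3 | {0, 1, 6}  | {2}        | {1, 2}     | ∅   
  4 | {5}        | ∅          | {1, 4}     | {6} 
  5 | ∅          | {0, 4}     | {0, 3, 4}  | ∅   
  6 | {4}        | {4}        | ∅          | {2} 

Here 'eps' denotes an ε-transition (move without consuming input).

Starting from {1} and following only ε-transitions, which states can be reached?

{1, 2}

Begin with {1}.
ε-move 1 → 2; add 2.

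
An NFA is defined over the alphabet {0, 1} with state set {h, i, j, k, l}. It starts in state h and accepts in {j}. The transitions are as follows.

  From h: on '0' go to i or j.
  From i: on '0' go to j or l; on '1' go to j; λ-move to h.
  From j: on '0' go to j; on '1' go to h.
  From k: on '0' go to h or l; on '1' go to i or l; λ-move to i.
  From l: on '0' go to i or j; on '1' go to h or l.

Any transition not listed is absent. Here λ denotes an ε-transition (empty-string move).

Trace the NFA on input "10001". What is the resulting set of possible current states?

Start in {h}.
Read '1': {h} → ∅.
The set is empty and remains empty for the remaining 4 symbols.

∅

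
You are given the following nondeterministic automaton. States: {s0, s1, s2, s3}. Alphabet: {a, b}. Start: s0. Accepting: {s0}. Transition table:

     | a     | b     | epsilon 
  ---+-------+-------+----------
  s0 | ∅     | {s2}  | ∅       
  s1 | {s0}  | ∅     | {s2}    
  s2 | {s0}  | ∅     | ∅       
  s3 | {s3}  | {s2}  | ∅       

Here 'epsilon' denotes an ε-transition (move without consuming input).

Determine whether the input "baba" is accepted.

Yes

Start in {s0}.
Read 'b': s0→{s2}; now {s2}.
Read 'a': s2→{s0}; now {s0}.
Read 'b': s0→{s2}; now {s2}.
Read 'a': s2→{s0}; now {s0}.
The final set {s0} contains the accepting state s0.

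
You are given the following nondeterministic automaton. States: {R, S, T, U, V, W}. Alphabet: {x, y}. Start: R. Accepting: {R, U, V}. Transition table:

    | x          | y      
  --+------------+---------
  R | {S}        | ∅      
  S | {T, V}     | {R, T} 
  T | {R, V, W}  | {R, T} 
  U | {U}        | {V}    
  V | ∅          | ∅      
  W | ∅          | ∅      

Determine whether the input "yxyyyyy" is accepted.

Start in {R}.
Read 'y': R→∅; now ∅.
The set is empty and remains empty for the remaining 6 symbols.
The final set ∅ contains no accepting state.

No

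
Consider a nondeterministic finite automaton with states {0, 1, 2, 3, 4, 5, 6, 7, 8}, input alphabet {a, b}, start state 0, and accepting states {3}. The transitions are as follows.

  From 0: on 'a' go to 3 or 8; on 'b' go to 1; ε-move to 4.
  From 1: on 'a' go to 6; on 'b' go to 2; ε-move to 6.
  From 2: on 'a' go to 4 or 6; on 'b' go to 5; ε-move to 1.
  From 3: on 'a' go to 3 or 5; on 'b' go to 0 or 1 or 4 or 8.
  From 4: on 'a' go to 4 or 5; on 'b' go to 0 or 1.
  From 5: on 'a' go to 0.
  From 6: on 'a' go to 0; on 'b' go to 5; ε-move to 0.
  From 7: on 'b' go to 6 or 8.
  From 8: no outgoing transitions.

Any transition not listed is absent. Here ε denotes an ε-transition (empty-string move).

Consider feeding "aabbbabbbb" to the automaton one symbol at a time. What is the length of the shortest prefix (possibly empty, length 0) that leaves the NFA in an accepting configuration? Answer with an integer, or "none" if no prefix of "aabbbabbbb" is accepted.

1

Start: ε-closure({0}) = {0, 4}.
Read 'a': {0, 4} → {3, 4, 5, 8}.
None of the earlier sets intersect F, but {3, 4, 5, 8} does.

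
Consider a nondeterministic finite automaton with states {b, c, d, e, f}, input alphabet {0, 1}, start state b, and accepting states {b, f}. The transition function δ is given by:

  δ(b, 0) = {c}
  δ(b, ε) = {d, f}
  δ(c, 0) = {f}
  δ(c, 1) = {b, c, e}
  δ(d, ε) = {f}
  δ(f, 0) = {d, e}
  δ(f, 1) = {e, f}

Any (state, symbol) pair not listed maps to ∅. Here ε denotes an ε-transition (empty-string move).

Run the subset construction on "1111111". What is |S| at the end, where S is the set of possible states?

2

Start: ε-closure({b}) = {b, d, f}.
Read '1': {b, d, f} → {e, f}.
Read '1': {e, f} → {e, f}.
Read '1': {e, f} → {e, f}.
Read '1': {e, f} → {e, f}.
Read '1': {e, f} → {e, f}.
Read '1': {e, f} → {e, f}.
Read '1': {e, f} → {e, f}.
That set has 2 states.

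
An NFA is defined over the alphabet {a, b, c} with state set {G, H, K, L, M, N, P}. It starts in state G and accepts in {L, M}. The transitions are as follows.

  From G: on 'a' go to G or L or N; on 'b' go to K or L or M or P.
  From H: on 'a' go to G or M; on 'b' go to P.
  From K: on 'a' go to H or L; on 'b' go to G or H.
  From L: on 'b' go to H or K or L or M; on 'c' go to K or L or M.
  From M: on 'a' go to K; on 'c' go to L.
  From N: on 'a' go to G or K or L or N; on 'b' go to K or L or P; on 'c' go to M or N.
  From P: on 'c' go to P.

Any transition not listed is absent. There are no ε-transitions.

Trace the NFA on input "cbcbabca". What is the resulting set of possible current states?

∅

Start in {G}.
Read 'c': G→∅; now ∅.
The set is empty and remains empty for the remaining 7 symbols.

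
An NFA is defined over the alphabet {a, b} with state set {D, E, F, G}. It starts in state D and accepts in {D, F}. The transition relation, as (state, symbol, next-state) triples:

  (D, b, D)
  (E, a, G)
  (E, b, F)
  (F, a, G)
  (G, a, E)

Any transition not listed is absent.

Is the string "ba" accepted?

No

Start in {D}.
Read 'b': {D} → {D}.
Read 'a': {D} → ∅.
The final set ∅ contains no accepting state.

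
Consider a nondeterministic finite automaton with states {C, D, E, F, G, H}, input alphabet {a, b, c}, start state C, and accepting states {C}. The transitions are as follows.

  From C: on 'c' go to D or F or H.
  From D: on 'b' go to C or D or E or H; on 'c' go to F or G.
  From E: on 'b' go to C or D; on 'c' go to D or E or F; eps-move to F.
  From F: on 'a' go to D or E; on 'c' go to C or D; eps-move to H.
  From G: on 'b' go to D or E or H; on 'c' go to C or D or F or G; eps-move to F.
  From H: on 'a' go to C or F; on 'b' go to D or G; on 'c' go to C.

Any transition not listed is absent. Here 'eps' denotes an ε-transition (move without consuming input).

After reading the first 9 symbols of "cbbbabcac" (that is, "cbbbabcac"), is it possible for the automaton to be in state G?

Start in {C}.
Read 'c': {C} → {D, F, H}.
Read 'b': {D, F, H} → {C, D, E, F, G, H}.
Read 'b': {C, D, E, F, G, H} → {C, D, E, F, G, H}.
Read 'b': {C, D, E, F, G, H} → {C, D, E, F, G, H}.
Read 'a': {C, D, E, F, G, H} → {C, D, E, F, H}.
Read 'b': {C, D, E, F, H} → {C, D, E, F, G, H}.
Read 'c': {C, D, E, F, G, H} → {C, D, E, F, G, H}.
Read 'a': {C, D, E, F, G, H} → {C, D, E, F, H}.
Read 'c': {C, D, E, F, H} → {C, D, E, F, G, H}.
State G is in {C, D, E, F, G, H}.

Yes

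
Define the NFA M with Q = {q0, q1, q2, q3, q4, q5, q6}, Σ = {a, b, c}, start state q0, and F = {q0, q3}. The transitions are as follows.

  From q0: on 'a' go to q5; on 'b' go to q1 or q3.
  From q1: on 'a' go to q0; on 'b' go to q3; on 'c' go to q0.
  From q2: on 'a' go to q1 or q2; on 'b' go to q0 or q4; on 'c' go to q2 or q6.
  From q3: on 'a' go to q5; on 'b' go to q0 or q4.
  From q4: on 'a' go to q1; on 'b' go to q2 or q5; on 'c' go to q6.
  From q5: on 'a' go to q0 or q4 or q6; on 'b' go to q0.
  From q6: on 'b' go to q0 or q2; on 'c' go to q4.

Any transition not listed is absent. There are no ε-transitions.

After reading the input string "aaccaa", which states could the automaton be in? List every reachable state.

Start in {q0}.
Read 'a': q0→{q5}; now {q5}.
Read 'a': q5→{q0, q4, q6}; now {q0, q4, q6}.
Read 'c': q0→∅, q4→{q6}, q6→{q4}; now {q4, q6}.
Read 'c': q4→{q6}, q6→{q4}; now {q4, q6}.
Read 'a': q4→{q1}, q6→∅; now {q1}.
Read 'a': q1→{q0}; now {q0}.

{q0}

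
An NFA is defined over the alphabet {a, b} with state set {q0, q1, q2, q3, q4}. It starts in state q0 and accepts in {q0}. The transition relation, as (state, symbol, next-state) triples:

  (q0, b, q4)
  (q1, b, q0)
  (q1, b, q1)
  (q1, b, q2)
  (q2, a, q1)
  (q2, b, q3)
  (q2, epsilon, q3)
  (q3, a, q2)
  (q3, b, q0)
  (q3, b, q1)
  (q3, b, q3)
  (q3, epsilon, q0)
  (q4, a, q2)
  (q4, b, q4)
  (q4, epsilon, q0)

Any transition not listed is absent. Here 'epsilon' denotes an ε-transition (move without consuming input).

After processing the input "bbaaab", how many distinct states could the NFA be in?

5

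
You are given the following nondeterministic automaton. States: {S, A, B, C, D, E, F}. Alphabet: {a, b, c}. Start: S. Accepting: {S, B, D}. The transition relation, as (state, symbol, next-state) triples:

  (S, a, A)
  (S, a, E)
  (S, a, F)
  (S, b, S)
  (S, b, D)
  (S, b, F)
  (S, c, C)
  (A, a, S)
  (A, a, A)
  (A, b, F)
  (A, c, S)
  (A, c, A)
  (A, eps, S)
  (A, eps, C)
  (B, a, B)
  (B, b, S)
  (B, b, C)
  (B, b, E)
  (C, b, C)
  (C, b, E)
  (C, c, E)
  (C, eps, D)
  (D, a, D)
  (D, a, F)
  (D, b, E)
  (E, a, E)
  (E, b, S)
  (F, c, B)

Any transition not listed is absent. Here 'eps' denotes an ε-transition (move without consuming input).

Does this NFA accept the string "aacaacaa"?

Yes

Start in {S}.
Read 'a': {S} → {S, A, C, D, E, F}.
Read 'a': {S, A, C, D, E, F} → {S, A, C, D, E, F}.
Read 'c': {S, A, C, D, E, F} → {S, A, B, C, D, E}.
Read 'a': {S, A, B, C, D, E} → {S, A, B, C, D, E, F}.
Read 'a': {S, A, B, C, D, E, F} → {S, A, B, C, D, E, F}.
Read 'c': {S, A, B, C, D, E, F} → {S, A, B, C, D, E}.
Read 'a': {S, A, B, C, D, E} → {S, A, B, C, D, E, F}.
Read 'a': {S, A, B, C, D, E, F} → {S, A, B, C, D, E, F}.
The final set {S, A, B, C, D, E, F} contains the accepting states S, B, D.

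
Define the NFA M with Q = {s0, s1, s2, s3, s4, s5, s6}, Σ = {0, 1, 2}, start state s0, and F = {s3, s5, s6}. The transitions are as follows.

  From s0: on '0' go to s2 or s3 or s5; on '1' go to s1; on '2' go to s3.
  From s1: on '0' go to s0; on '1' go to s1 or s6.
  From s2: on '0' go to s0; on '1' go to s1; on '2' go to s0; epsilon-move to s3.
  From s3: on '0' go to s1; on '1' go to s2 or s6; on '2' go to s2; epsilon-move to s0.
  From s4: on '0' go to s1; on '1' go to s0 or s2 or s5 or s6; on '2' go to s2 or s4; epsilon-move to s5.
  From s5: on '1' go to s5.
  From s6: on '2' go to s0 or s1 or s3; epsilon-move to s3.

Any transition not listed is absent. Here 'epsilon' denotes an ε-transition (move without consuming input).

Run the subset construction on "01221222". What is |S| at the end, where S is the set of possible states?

3

Start in {s0}.
Read '0': {s0} → {s0, s2, s3, s5}.
Read '1': {s0, s2, s3, s5} → {s0, s1, s2, s3, s5, s6}.
Read '2': {s0, s1, s2, s3, s5, s6} → {s0, s1, s2, s3}.
Read '2': {s0, s1, s2, s3} → {s0, s2, s3}.
Read '1': {s0, s2, s3} → {s0, s1, s2, s3, s6}.
Read '2': {s0, s1, s2, s3, s6} → {s0, s1, s2, s3}.
Read '2': {s0, s1, s2, s3} → {s0, s2, s3}.
Read '2': {s0, s2, s3} → {s0, s2, s3}.
That set has 3 states.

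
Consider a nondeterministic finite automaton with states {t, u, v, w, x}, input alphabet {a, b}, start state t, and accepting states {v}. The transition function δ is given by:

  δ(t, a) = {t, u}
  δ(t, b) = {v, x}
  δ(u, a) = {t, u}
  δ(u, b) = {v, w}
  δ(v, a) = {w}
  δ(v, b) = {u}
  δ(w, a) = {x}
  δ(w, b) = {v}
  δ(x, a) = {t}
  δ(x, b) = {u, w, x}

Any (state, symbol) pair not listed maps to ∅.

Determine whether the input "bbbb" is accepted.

Yes

Start in {t}.
Read 'b': {t} → {v, x}.
Read 'b': {v, x} → {u, w, x}.
Read 'b': {u, w, x} → {u, v, w, x}.
Read 'b': {u, v, w, x} → {u, v, w, x}.
The final set {u, v, w, x} contains the accepting state v.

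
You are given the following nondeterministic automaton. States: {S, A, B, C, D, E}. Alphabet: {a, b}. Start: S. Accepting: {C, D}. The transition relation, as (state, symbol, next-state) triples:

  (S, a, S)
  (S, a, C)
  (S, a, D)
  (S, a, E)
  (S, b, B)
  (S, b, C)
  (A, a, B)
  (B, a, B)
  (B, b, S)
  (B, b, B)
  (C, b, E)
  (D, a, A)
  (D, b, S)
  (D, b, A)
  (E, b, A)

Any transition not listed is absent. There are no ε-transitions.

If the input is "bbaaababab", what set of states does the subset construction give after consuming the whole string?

Start in {S}.
Read 'b': S→{B, C}; now {B, C}.
Read 'b': B→{S, B}, C→{E}; now {S, B, E}.
Read 'a': S→{S, C, D, E}, B→{B}, E→∅; now {S, B, C, D, E}.
Read 'a': S→{S, C, D, E}, B→{B}, C→∅, D→{A}, E→∅; now {S, A, B, C, D, E}.
Read 'a': S→{S, C, D, E}, A→{B}, B→{B}, C→∅, D→{A}, E→∅; now {S, A, B, C, D, E}.
Read 'b': S→{B, C}, A→∅, B→{S, B}, C→{E}, D→{S, A}, E→{A}; now {S, A, B, C, E}.
Read 'a': S→{S, C, D, E}, A→{B}, B→{B}, C→∅, E→∅; now {S, B, C, D, E}.
Read 'b': S→{B, C}, B→{S, B}, C→{E}, D→{S, A}, E→{A}; now {S, A, B, C, E}.
Read 'a': S→{S, C, D, E}, A→{B}, B→{B}, C→∅, E→∅; now {S, B, C, D, E}.
Read 'b': S→{B, C}, B→{S, B}, C→{E}, D→{S, A}, E→{A}; now {S, A, B, C, E}.

{S, A, B, C, E}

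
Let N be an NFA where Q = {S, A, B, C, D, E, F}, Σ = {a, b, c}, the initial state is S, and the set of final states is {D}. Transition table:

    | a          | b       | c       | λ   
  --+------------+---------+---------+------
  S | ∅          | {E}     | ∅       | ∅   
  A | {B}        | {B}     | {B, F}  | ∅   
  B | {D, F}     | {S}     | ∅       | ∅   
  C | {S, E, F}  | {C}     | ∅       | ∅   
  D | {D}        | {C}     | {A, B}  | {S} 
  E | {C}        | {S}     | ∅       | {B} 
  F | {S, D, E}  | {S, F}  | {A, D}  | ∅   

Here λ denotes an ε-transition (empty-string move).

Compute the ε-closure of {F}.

Begin with {F}.
No ε-moves leave this set, so the closure equals the set itself.

{F}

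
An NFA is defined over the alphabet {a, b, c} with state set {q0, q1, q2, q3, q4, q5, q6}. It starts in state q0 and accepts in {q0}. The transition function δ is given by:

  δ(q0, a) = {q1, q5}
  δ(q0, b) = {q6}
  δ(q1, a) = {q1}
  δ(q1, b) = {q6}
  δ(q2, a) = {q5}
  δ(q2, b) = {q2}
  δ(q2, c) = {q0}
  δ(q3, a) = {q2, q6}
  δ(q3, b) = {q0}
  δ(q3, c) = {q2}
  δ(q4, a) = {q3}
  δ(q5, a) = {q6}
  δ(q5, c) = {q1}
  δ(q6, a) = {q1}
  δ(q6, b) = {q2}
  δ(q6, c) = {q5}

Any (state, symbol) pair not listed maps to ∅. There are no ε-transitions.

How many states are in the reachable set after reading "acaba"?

Start in {q0}.
Read 'a': q0→{q1, q5}; now {q1, q5}.
Read 'c': q1→∅, q5→{q1}; now {q1}.
Read 'a': q1→{q1}; now {q1}.
Read 'b': q1→{q6}; now {q6}.
Read 'a': q6→{q1}; now {q1}.
That set has 1 state.

1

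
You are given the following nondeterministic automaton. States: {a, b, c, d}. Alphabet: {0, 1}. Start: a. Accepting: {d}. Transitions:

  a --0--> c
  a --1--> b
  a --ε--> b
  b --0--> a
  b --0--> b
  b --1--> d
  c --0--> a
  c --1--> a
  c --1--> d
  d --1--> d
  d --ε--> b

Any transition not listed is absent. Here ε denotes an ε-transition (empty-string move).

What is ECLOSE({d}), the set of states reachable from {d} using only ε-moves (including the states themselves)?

{b, d}

Begin with {d}.
ε-move d → b; add b.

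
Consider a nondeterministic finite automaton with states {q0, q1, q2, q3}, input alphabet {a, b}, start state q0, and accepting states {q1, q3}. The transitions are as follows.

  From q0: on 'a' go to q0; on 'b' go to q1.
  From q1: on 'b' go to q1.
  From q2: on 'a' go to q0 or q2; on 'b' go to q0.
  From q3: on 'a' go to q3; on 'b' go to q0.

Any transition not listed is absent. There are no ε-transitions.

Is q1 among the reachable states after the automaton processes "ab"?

Yes

Start in {q0}.
Read 'a': {q0} → {q0}.
Read 'b': {q0} → {q1}.
State q1 is in {q1}.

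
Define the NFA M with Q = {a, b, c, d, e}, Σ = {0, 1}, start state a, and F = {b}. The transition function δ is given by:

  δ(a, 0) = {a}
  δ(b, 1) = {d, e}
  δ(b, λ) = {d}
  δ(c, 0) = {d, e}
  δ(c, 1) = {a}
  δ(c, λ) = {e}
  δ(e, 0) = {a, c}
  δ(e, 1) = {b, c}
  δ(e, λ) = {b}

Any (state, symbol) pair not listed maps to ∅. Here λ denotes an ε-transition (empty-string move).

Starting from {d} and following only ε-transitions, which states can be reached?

Begin with {d}.
No ε-moves leave this set, so the closure equals the set itself.

{d}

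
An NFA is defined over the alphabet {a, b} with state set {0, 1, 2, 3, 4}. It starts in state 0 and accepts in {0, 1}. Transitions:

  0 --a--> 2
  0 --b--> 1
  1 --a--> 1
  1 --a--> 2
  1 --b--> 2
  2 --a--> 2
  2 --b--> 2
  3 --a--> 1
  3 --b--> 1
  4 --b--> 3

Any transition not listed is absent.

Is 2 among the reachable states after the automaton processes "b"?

Start in {0}.
Read 'b': {0} → {1}.
State 2 is not in {1}.

No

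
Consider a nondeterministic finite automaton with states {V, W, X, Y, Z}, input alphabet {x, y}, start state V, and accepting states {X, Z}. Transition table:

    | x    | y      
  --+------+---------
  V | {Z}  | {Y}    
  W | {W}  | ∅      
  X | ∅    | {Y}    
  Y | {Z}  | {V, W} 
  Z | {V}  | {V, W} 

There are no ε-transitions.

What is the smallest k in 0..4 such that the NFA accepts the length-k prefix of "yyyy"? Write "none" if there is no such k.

none

Start in {V}.
Read 'y': {V} → {Y}.
Read 'y': {Y} → {V, W}.
Read 'y': {V, W} → {Y}.
Read 'y': {Y} → {V, W}.
No reachable set along the way intersects F.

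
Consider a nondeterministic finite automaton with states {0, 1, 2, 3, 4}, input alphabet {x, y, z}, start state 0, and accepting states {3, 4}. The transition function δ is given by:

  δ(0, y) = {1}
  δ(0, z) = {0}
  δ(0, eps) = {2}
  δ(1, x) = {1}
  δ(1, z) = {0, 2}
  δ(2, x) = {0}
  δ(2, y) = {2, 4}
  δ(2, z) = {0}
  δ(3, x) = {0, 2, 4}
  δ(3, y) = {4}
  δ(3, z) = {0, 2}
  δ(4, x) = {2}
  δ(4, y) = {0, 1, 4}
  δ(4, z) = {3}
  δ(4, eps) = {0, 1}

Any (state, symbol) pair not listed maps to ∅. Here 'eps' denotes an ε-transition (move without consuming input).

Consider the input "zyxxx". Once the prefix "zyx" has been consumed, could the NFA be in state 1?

Yes

Start: ε-closure({0}) = {0, 2}.
Read 'z': {0, 2} → {0, 2}.
Read 'y': {0, 2} → {0, 1, 2, 4}.
Read 'x': {0, 1, 2, 4} → {0, 1, 2}.
State 1 is in {0, 1, 2}.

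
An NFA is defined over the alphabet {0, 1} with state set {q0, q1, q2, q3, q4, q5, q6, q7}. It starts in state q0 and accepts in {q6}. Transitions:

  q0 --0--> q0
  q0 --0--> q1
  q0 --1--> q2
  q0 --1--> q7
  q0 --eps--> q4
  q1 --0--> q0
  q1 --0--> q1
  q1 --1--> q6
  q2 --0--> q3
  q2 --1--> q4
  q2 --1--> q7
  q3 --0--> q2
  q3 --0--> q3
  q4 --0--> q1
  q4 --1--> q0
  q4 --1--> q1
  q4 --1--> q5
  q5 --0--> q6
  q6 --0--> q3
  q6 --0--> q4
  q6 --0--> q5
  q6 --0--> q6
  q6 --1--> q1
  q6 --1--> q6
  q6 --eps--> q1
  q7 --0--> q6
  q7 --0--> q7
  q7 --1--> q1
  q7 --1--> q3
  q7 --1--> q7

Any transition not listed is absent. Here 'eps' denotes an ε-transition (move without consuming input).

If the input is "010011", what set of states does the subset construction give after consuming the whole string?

{q0, q1, q2, q3, q4, q5, q6, q7}

Start: ε-closure({q0}) = {q0, q4}.
Read '0': q0→{q0, q1}, q4→{q1}; union {q0, q1}; ε-closure = {q0, q1, q4}.
Read '1': q0→{q2, q7}, q1→{q6}, q4→{q0, q1, q5}; union {q0, q1, q2, q5, q6, q7}; ε-closure = {q0, q1, q2, q4, q5, q6, q7}.
Read '0': q0→{q0, q1}, q1→{q0, q1}, q2→{q3}, q4→{q1}, q5→{q6}, q6→{q3, q4, q5, q6}, q7→{q6, q7}; now {q0, q1, q3, q4, q5, q6, q7}.
Read '0': q0→{q0, q1}, q1→{q0, q1}, q3→{q2, q3}, q4→{q1}, q5→{q6}, q6→{q3, q4, q5, q6}, q7→{q6, q7}; now {q0, q1, q2, q3, q4, q5, q6, q7}.
Read '1': q0→{q2, q7}, q1→{q6}, q2→{q4, q7}, q3→∅, q4→{q0, q1, q5}, q5→∅, q6→{q1, q6}, q7→{q1, q3, q7}; now {q0, q1, q2, q3, q4, q5, q6, q7}.
Read '1': q0→{q2, q7}, q1→{q6}, q2→{q4, q7}, q3→∅, q4→{q0, q1, q5}, q5→∅, q6→{q1, q6}, q7→{q1, q3, q7}; now {q0, q1, q2, q3, q4, q5, q6, q7}.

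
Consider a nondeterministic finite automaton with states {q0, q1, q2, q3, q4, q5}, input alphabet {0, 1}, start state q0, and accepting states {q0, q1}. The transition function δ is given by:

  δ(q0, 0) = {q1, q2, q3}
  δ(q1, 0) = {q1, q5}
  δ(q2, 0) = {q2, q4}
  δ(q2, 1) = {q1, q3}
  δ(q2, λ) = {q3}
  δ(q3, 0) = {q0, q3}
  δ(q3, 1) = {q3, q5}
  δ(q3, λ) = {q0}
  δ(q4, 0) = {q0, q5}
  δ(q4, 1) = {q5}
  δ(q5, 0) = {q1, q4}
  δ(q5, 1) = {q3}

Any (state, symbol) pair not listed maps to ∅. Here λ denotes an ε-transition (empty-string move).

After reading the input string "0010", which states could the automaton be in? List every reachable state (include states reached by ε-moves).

{q0, q1, q2, q3, q4, q5}

Start in {q0}.
Read '0': q0→{q1, q2, q3}; union {q1, q2, q3}; ε-closure = {q0, q1, q2, q3}.
Read '0': q0→{q1, q2, q3}, q1→{q1, q5}, q2→{q2, q4}, q3→{q0, q3}; now {q0, q1, q2, q3, q4, q5}.
Read '1': q0→∅, q1→∅, q2→{q1, q3}, q3→{q3, q5}, q4→{q5}, q5→{q3}; union {q1, q3, q5}; ε-closure = {q0, q1, q3, q5}.
Read '0': q0→{q1, q2, q3}, q1→{q1, q5}, q3→{q0, q3}, q5→{q1, q4}; now {q0, q1, q2, q3, q4, q5}.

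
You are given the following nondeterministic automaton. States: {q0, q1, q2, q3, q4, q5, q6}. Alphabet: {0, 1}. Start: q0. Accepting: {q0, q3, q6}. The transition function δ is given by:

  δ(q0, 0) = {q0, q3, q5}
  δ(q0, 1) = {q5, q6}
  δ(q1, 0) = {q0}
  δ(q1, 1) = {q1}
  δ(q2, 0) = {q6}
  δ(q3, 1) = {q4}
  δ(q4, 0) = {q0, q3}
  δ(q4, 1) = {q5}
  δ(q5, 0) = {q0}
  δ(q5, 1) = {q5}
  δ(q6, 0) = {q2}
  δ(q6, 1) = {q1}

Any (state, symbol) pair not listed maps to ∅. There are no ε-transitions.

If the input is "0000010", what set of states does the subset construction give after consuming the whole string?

Start in {q0}.
Read '0': q0→{q0, q3, q5}; now {q0, q3, q5}.
Read '0': q0→{q0, q3, q5}, q3→∅, q5→{q0}; now {q0, q3, q5}.
Read '0': q0→{q0, q3, q5}, q3→∅, q5→{q0}; now {q0, q3, q5}.
Read '0': q0→{q0, q3, q5}, q3→∅, q5→{q0}; now {q0, q3, q5}.
Read '0': q0→{q0, q3, q5}, q3→∅, q5→{q0}; now {q0, q3, q5}.
Read '1': q0→{q5, q6}, q3→{q4}, q5→{q5}; now {q4, q5, q6}.
Read '0': q4→{q0, q3}, q5→{q0}, q6→{q2}; now {q0, q2, q3}.

{q0, q2, q3}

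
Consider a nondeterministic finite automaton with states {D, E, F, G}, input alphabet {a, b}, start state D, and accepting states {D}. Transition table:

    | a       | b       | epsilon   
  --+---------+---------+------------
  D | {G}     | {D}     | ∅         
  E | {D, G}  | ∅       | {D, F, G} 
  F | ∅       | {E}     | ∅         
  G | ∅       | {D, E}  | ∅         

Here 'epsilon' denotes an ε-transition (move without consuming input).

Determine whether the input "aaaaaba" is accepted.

Start in {D}.
Read 'a': {D} → {G}.
Read 'a': {G} → ∅.
The set is empty and remains empty for the remaining 5 symbols.
The final set ∅ contains no accepting state.

No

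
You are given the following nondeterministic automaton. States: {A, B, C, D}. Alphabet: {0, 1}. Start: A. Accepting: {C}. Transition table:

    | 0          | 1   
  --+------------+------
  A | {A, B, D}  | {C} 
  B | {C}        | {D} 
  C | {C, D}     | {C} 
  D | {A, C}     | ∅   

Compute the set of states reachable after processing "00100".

Start in {A}.
Read '0': A→{A, B, D}; now {A, B, D}.
Read '0': A→{A, B, D}, B→{C}, D→{A, C}; now {A, B, C, D}.
Read '1': A→{C}, B→{D}, C→{C}, D→∅; now {C, D}.
Read '0': C→{C, D}, D→{A, C}; now {A, C, D}.
Read '0': A→{A, B, D}, C→{C, D}, D→{A, C}; now {A, B, C, D}.

{A, B, C, D}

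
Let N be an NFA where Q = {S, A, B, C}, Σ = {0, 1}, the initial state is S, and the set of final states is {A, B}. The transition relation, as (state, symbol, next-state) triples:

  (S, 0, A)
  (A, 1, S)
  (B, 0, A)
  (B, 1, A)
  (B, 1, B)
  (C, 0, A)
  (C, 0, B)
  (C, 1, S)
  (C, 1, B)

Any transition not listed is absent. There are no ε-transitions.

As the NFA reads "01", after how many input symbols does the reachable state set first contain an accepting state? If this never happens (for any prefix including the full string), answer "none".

1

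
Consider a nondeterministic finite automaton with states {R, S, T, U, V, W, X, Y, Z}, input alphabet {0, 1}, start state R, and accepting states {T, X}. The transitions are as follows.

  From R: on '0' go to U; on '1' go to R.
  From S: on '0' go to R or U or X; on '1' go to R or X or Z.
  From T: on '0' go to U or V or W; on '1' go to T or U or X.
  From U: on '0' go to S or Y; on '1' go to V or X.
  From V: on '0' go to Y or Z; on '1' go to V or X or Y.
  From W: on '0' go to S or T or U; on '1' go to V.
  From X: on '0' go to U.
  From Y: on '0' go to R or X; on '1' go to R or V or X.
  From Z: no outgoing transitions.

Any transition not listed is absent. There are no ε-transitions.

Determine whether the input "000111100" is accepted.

Yes

Start in {R}.
Read '0': R→{U}; now {U}.
Read '0': U→{S, Y}; now {S, Y}.
Read '0': S→{R, U, X}, Y→{R, X}; now {R, U, X}.
Read '1': R→{R}, U→{V, X}, X→∅; now {R, V, X}.
Read '1': R→{R}, V→{V, X, Y}, X→∅; now {R, V, X, Y}.
Read '1': R→{R}, V→{V, X, Y}, X→∅, Y→{R, V, X}; now {R, V, X, Y}.
Read '1': R→{R}, V→{V, X, Y}, X→∅, Y→{R, V, X}; now {R, V, X, Y}.
Read '0': R→{U}, V→{Y, Z}, X→{U}, Y→{R, X}; now {R, U, X, Y, Z}.
Read '0': R→{U}, U→{S, Y}, X→{U}, Y→{R, X}, Z→∅; now {R, S, U, X, Y}.
The final set {R, S, U, X, Y} contains the accepting state X.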